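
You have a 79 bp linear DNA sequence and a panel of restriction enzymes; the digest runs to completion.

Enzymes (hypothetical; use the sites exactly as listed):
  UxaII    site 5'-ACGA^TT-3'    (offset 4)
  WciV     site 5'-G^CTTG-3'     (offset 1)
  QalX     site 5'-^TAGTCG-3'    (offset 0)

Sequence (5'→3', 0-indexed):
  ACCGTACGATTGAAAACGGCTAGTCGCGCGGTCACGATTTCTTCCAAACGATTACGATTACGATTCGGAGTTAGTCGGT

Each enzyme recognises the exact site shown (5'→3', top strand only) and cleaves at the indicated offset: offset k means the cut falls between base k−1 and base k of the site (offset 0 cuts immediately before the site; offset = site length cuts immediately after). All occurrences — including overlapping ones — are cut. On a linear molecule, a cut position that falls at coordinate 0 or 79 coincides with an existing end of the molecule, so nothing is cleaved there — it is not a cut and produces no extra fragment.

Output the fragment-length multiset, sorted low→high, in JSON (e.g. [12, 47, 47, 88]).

[6,6,8,8,9,11,14,17]

Scan for sites:
  UxaII ACGATT/4: at [5, 33, 47, 53, 59] ⇒ [9, 37, 51, 57, 63]
  WciV (GCTTG, off=1): no sites
  QalX TAGTCG/0: at [20, 71] ⇒ [20, 71]

All cut coordinates (distinct, sorted): [9, 20, 37, 51, 57, 63, 71]

Fragments:
  [0,9): 9 bp
  [9,20): 11 bp
  [20,37): 17 bp
  [37,51): 14 bp
  [51,57): 6 bp
  [57,63): 6 bp
  [63,71): 8 bp
  [71,79): 8 bp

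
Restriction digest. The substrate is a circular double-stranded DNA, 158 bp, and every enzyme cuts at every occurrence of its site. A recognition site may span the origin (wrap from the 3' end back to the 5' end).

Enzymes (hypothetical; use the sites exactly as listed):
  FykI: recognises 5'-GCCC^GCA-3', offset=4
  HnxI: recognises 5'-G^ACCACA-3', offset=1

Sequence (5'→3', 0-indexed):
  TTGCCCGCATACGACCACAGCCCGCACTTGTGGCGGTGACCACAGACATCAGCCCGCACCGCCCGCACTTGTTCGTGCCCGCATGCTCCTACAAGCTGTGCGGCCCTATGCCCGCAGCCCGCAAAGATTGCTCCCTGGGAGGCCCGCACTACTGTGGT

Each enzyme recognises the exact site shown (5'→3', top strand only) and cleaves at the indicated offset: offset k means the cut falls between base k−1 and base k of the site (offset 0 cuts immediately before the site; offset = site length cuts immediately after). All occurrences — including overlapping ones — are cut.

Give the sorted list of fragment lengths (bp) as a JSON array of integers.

[7,7,9,10,15,16,17,19,25,33]

Site scan:
  FykI GCCCGCA/4: at [2, 19, 51, 60, 76, 109, 116, 141] ⇒ [6, 23, 55, 64, 80, 113, 120, 145]
  HnxI GACCACA/1: at [12, 37] ⇒ [13, 38]

Pooled cuts: [6, 13, 23, 38, 55, 64, 80, 113, 120, 145]

Fragment lengths:
  6→13: 7 bp
  13→23: 10 bp
  23→38: 15 bp
  38→55: 17 bp
  55→64: 9 bp
  64→80: 16 bp
  80→113: 33 bp
  113→120: 7 bp
  120→145: 25 bp
  145→6 (wrap): 158-145+6 = 19 bp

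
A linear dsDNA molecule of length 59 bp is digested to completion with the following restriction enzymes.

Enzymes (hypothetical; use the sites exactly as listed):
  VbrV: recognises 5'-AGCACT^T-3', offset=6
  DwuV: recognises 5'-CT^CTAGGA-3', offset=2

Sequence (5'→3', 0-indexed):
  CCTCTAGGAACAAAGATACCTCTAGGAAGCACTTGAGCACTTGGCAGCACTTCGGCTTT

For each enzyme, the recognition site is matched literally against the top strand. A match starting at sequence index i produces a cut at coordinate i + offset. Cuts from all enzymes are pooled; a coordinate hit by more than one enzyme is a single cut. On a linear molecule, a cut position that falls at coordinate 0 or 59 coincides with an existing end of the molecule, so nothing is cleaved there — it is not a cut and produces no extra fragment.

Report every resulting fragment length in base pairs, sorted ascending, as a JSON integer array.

Scan for sites:
  VbrV AGCACTT/6: at [27, 35, 45] ⇒ [33, 41, 51]
  DwuV CTCTAGGA/2: at [1, 19] ⇒ [3, 21]

Pooled cuts: [3, 21, 33, 41, 51]

Fragments:
  [0,3): 3 bp
  [3,21): 18 bp
  [21,33): 12 bp
  [33,41): 8 bp
  [41,51): 10 bp
  [51,59): 8 bp

[3,8,8,10,12,18]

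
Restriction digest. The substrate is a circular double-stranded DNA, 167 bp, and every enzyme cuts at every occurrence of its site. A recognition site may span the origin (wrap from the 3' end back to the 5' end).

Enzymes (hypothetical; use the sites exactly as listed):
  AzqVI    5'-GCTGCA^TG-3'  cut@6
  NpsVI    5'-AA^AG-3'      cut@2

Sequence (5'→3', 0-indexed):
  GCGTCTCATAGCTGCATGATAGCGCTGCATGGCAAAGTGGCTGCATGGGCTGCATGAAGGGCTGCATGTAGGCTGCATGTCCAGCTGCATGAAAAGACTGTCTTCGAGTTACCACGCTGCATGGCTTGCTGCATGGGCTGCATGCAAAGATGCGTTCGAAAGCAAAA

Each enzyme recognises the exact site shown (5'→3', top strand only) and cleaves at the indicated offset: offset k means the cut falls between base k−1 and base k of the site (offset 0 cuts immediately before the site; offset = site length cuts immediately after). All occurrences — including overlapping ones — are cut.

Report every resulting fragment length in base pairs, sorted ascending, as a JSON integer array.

[5,5,6,6,9,9,10,11,12,12,12,13,13,17,27]

Site scan:
  AzqVI GCTGCATG/6: at [10, 23, 39, 48, 60, 71, 83, 115, 127, 136] ⇒ [16, 29, 45, 54, 66, 77, 89, 121, 133, 142]
  NpsVI AAAG/2: at [33, 92, 145, 158, 164] ⇒ [35, 94, 147, 160, 166]

Pooled cuts: [16, 29, 35, 45, 54, 66, 77, 89, 94, 121, 133, 142, 147, 160, 166]

Fragment lengths:
  16→29: 13 bp
  29→35: 6 bp
  35→45: 10 bp
  45→54: 9 bp
  54→66: 12 bp
  66→77: 11 bp
  77→89: 12 bp
  89→94: 5 bp
  94→121: 27 bp
  121→133: 12 bp
  133→142: 9 bp
  142→147: 5 bp
  147→160: 13 bp
  160→166: 6 bp
  166→16 (wrap): 167-166+16 = 17 bp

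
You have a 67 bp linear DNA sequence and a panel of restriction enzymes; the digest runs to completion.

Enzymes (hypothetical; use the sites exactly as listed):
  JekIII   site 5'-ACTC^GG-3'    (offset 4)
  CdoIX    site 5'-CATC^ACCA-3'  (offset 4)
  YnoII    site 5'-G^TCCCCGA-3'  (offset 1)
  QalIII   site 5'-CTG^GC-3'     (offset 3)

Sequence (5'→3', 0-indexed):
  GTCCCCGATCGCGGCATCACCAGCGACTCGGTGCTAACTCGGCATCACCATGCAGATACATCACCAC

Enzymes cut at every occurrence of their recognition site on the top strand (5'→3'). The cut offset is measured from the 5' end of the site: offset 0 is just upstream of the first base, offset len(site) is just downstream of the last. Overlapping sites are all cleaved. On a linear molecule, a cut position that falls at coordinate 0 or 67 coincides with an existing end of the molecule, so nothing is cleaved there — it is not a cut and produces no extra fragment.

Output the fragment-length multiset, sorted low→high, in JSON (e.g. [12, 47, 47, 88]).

Site scan:
  JekIII (ACTCGG, off=4): starts [25, 36] → cuts [29, 40]
  CdoIX (CATCACCA, off=4): starts [14, 42, 58] → cuts [18, 46, 62]
  YnoII (GTCCCCGA, off=1): starts [0] → cuts [1]
  QalIII (CTGGC, off=3): no sites

Pooled cuts: [1, 18, 29, 40, 46, 62]

Fragments:
  [0,1): 1 bp
  [1,18): 17 bp
  [18,29): 11 bp
  [29,40): 11 bp
  [40,46): 6 bp
  [46,62): 16 bp
  [62,67): 5 bp

[1,5,6,11,11,16,17]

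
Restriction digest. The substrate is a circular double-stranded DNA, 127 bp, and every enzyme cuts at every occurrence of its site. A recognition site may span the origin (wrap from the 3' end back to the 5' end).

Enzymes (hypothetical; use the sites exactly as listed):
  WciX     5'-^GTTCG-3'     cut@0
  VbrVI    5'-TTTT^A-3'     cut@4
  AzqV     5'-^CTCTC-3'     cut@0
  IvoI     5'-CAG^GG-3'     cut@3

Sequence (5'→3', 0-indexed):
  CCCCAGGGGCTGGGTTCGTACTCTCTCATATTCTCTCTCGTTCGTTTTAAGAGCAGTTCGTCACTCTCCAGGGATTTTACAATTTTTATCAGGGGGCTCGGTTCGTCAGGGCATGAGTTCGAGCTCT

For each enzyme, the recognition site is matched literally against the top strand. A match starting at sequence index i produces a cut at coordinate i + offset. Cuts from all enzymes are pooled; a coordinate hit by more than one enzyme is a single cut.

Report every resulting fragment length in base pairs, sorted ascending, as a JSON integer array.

[2,2,5,5,7,7,7,7,7,7,8,8,8,9,9,9,10,10]

Site scan:
  WciX GTTCG/0: at [13, 39, 55, 100, 116] ⇒ [13, 39, 55, 100, 116]
  VbrVI TTTTA/4: at [44, 74, 83] ⇒ [48, 78, 87]
  AzqV CTCTC/0: at [20, 22, 32, 34, 63, 123] ⇒ [20, 22, 32, 34, 63, 123]
  IvoI CAGGG/3: at [3, 68, 89, 106] ⇒ [6, 71, 92, 109]

Pooled cuts: [6, 13, 20, 22, 32, 34, 39, 48, 55, 63, 71, 78, 87, 92, 100, 109, 116, 123]

Fragments:
  6→13: 7 bp
  13→20: 7 bp
  20→22: 2 bp
  22→32: 10 bp
  32→34: 2 bp
  34→39: 5 bp
  39→48: 9 bp
  48→55: 7 bp
  55→63: 8 bp
  63→71: 8 bp
  71→78: 7 bp
  78→87: 9 bp
  87→92: 5 bp
  92→100: 8 bp
  100→109: 9 bp
  109→116: 7 bp
  116→123: 7 bp
  123→6 (wrap): 127-123+6 = 10 bp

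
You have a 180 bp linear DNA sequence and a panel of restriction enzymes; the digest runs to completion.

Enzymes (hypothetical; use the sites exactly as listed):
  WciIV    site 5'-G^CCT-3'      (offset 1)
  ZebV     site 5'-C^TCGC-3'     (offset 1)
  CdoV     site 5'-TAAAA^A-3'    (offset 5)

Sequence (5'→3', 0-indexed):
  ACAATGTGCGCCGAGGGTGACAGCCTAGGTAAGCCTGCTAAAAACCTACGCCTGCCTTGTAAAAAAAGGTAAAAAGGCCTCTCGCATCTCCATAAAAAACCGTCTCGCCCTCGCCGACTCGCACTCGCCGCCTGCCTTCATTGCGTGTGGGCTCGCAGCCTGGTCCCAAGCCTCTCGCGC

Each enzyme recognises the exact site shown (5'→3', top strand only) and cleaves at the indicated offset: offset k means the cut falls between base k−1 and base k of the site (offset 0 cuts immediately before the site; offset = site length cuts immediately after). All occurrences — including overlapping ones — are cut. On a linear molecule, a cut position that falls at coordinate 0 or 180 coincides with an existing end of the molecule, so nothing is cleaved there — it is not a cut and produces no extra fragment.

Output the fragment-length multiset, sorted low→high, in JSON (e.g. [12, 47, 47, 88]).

[3,4,4,4,4,6,6,6,6,6,7,7,8,10,10,10,10,12,16,18,23]

Scan for sites:
  WciIV GCCT/1: at [22, 32, 49, 53, 76, 129, 133, 157, 169] ⇒ [23, 33, 50, 54, 77, 130, 134, 158, 170]
  ZebV CTCGC/1: at [80, 103, 109, 117, 123, 151, 173] ⇒ [81, 104, 110, 118, 124, 152, 174]
  CdoV TAAAAA/5: at [38, 59, 69, 92] ⇒ [43, 64, 74, 97]

Pooled cuts: [23, 33, 43, 50, 54, 64, 74, 77, 81, 97, 104, 110, 118, 124, 130, 134, 152, 158, 170, 174]

Fragments:
  [0,23): 23 bp
  [23,33): 10 bp
  [33,43): 10 bp
  [43,50): 7 bp
  [50,54): 4 bp
  [54,64): 10 bp
  [64,74): 10 bp
  [74,77): 3 bp
  [77,81): 4 bp
  [81,97): 16 bp
  [97,104): 7 bp
  [104,110): 6 bp
  [110,118): 8 bp
  [118,124): 6 bp
  [124,130): 6 bp
  [130,134): 4 bp
  [134,152): 18 bp
  [152,158): 6 bp
  [158,170): 12 bp
  [170,174): 4 bp
  [174,180): 6 bp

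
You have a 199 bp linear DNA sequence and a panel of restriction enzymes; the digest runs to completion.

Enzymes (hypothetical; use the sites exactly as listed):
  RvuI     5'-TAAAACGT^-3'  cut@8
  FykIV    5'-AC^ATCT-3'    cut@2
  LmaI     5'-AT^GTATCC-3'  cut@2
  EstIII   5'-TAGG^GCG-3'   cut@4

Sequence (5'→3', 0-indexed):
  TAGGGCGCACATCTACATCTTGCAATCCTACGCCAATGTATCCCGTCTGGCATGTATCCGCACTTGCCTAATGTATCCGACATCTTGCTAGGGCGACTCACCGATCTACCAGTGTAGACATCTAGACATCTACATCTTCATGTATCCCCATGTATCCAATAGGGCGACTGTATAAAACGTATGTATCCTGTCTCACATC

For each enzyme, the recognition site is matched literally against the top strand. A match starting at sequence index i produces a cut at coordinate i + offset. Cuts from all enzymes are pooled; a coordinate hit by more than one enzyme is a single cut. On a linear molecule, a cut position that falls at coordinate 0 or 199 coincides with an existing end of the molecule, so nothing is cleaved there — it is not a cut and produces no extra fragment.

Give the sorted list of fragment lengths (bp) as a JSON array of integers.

Per-enzyme occurrences:
  RvuI TAAAACGT/8: at [172] ⇒ [180]
  FykIV ACATCT/2: at [8, 14, 79, 117, 125, 131] ⇒ [10, 16, 81, 119, 127, 133]
  LmaI ATGTATCC/2: at [35, 51, 70, 139, 149, 180] ⇒ [37, 53, 72, 141, 151, 182]
  EstIII TAGGGCG/4: at [0, 88, 159] ⇒ [4, 92, 163]

All cut coordinates (distinct, sorted): [4, 10, 16, 37, 53, 72, 81, 92, 119, 127, 133, 141, 151, 163, 180, 182]

Fragment lengths:
  [0,4): 4 bp
  [4,10): 6 bp
  [10,16): 6 bp
  [16,37): 21 bp
  [37,53): 16 bp
  [53,72): 19 bp
  [72,81): 9 bp
  [81,92): 11 bp
  [92,119): 27 bp
  [119,127): 8 bp
  [127,133): 6 bp
  [133,141): 8 bp
  [141,151): 10 bp
  [151,163): 12 bp
  [163,180): 17 bp
  [180,182): 2 bp
  [182,199): 17 bp

[2,4,6,6,6,8,8,9,10,11,12,16,17,17,19,21,27]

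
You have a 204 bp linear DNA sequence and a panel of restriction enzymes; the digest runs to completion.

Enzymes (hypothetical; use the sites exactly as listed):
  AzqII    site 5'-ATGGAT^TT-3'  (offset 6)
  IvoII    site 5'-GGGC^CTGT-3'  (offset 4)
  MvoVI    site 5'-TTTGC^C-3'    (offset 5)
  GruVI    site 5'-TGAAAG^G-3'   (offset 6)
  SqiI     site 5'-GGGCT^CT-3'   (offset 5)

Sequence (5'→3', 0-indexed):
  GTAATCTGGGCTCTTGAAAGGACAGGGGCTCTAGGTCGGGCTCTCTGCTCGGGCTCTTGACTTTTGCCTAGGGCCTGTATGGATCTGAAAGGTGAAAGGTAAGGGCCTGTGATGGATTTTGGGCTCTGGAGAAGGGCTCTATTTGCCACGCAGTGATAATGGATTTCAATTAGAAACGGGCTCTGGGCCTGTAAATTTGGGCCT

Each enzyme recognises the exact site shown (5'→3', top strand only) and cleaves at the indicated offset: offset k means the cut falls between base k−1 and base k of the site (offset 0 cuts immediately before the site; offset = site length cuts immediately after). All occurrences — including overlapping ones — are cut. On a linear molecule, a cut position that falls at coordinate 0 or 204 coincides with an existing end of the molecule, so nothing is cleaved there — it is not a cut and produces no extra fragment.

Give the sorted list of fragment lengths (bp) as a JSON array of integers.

Site scan:
  AzqII ATGGATTT/6: at [111, 158] ⇒ [117, 164]
  IvoII GGGCCTGT/4: at [70, 102, 184] ⇒ [74, 106, 188]
  MvoVI TTTGCC/5: at [62, 141] ⇒ [67, 146]
  GruVI TGAAAGG/6: at [14, 85, 92] ⇒ [20, 91, 98]
  SqiI GGGCTCT/5: at [7, 25, 37, 50, 120, 133, 177] ⇒ [12, 30, 42, 55, 125, 138, 182]

All cut coordinates (distinct, sorted): [12, 20, 30, 42, 55, 67, 74, 91, 98, 106, 117, 125, 138, 146, 164, 182, 188]

Fragments:
  [0,12): 12 bp
  [12,20): 8 bp
  [20,30): 10 bp
  [30,42): 12 bp
  [42,55): 13 bp
  [55,67): 12 bp
  [67,74): 7 bp
  [74,91): 17 bp
  [91,98): 7 bp
  [98,106): 8 bp
  [106,117): 11 bp
  [117,125): 8 bp
  [125,138): 13 bp
  [138,146): 8 bp
  [146,164): 18 bp
  [164,182): 18 bp
  [182,188): 6 bp
  [188,204): 16 bp

[6,7,7,8,8,8,8,10,11,12,12,12,13,13,16,17,18,18]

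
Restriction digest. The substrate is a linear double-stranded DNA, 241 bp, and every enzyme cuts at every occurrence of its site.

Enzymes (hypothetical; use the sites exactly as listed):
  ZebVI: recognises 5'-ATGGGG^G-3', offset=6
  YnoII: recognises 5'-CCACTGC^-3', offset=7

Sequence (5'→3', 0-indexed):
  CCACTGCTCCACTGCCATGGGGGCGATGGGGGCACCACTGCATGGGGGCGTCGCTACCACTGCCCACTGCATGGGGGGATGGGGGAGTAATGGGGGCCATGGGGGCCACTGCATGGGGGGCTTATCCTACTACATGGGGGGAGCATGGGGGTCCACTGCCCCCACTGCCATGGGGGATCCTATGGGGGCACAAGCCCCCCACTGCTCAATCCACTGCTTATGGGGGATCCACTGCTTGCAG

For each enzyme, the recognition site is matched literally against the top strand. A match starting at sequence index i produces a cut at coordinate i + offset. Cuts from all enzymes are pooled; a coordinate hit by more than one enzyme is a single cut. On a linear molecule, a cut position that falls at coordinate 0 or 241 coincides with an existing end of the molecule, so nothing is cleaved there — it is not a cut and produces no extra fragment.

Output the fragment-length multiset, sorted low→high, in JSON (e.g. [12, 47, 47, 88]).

[6,6,6,6,7,7,7,7,8,8,8,8,9,9,9,9,10,10,11,11,12,12,16,18,21]

Scan for sites:
  ZebVI ATGGGGG/6: at [16, 25, 41, 70, 78, 89, 98, 112, 133, 144, 169, 181, 219] ⇒ [22, 31, 47, 76, 84, 95, 104, 118, 139, 150, 175, 187, 225]
  YnoII CCACTGC/7: at [0, 8, 34, 56, 63, 105, 152, 161, 198, 210, 228] ⇒ [7, 15, 41, 63, 70, 112, 159, 168, 205, 217, 235]

Pooled cuts: [7, 15, 22, 31, 41, 47, 63, 70, 76, 84, 95, 104, 112, 118, 139, 150, 159, 168, 175, 187, 205, 217, 225, 235]

Fragment lengths:
  [0,7): 7 bp
  [7,15): 8 bp
  [15,22): 7 bp
  [22,31): 9 bp
  [31,41): 10 bp
  [41,47): 6 bp
  [47,63): 16 bp
  [63,70): 7 bp
  [70,76): 6 bp
  [76,84): 8 bp
  [84,95): 11 bp
  [95,104): 9 bp
  [104,112): 8 bp
  [112,118): 6 bp
  [118,139): 21 bp
  [139,150): 11 bp
  [150,159): 9 bp
  [159,168): 9 bp
  [168,175): 7 bp
  [175,187): 12 bp
  [187,205): 18 bp
  [205,217): 12 bp
  [217,225): 8 bp
  [225,235): 10 bp
  [235,241): 6 bp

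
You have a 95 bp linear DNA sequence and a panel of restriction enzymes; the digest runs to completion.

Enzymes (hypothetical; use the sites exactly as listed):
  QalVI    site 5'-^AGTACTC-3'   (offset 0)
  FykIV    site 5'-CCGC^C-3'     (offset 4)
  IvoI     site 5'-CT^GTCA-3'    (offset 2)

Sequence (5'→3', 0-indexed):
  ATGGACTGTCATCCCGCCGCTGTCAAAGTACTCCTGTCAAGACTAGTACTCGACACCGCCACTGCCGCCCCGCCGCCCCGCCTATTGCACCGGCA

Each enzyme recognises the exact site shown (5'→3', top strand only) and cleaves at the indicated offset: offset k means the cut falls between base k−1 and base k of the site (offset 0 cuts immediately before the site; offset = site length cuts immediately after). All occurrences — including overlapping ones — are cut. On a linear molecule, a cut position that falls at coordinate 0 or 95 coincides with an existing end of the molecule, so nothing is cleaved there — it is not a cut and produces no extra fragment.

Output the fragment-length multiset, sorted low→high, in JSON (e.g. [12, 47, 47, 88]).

[3,4,5,5,5,7,9,9,9,10,14,15]

Per-enzyme occurrences:
  QalVI (AGTACTC, off=0): starts [26, 44] → cuts [26, 44]
  FykIV (CCGCC, off=4): starts [13, 55, 64, 69, 72, 77] → cuts [17, 59, 68, 73, 76, 81]
  IvoI (CTGTCA, off=2): starts [5, 19, 33] → cuts [7, 21, 35]

Pooled cuts: [7, 17, 21, 26, 35, 44, 59, 68, 73, 76, 81]

Fragment lengths:
  [0,7): 7 bp
  [7,17): 10 bp
  [17,21): 4 bp
  [21,26): 5 bp
  [26,35): 9 bp
  [35,44): 9 bp
  [44,59): 15 bp
  [59,68): 9 bp
  [68,73): 5 bp
  [73,76): 3 bp
  [76,81): 5 bp
  [81,95): 14 bp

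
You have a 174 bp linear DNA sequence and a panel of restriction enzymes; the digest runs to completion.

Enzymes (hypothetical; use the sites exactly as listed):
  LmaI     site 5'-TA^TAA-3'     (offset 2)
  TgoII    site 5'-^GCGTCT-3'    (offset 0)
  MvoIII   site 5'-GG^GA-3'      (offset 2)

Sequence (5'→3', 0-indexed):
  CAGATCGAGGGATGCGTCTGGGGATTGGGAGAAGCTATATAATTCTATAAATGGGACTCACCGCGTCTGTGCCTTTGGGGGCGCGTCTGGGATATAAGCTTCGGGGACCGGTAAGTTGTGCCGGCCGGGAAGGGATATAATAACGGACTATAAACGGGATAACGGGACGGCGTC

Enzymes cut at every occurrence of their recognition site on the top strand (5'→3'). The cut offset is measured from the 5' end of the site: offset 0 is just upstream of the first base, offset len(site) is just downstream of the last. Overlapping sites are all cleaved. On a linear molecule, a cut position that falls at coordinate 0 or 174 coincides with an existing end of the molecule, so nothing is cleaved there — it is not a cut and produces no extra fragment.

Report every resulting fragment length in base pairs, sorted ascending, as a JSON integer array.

[3,4,4,5,6,7,7,8,8,8,8,9,9,10,11,11,13,20,23]

Scan for sites:
  LmaI (TATAA, off=2): starts [37, 45, 92, 135, 148] → cuts [39, 47, 94, 137, 150]
  TgoII (GCGTCT, off=0): starts [13, 62, 82] → cuts [13, 62, 82]
  MvoIII (GGGA, off=2): starts [8, 20, 26, 52, 88, 103, 126, 131, 155, 163] → cuts [10, 22, 28, 54, 90, 105, 128, 133, 157, 165]

Pooled cuts: [10, 13, 22, 28, 39, 47, 54, 62, 82, 90, 94, 105, 128, 133, 137, 150, 157, 165]

Fragments:
  [0,10): 10 bp
  [10,13): 3 bp
  [13,22): 9 bp
  [22,28): 6 bp
  [28,39): 11 bp
  [39,47): 8 bp
  [47,54): 7 bp
  [54,62): 8 bp
  [62,82): 20 bp
  [82,90): 8 bp
  [90,94): 4 bp
  [94,105): 11 bp
  [105,128): 23 bp
  [128,133): 5 bp
  [133,137): 4 bp
  [137,150): 13 bp
  [150,157): 7 bp
  [157,165): 8 bp
  [165,174): 9 bp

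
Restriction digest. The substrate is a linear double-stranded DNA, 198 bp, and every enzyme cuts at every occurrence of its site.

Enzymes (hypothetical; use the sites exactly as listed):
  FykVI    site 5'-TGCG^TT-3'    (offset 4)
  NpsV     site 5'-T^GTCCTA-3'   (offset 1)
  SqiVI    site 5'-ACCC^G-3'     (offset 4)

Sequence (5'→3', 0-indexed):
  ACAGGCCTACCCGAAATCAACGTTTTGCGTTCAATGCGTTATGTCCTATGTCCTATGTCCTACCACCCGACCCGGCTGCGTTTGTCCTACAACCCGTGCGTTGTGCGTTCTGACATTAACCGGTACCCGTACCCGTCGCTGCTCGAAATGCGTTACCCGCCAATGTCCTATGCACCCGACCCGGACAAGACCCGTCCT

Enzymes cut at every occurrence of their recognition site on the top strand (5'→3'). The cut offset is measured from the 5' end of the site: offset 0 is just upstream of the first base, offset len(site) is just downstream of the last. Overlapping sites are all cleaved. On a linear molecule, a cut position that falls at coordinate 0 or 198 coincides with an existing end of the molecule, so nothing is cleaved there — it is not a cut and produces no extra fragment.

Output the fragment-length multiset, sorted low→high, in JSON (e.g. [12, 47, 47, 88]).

[3,4,5,5,5,5,6,6,6,7,7,7,7,9,11,12,12,12,13,17,18,21]

Per-enzyme occurrences:
  FykVI (TGCGTT, off=4): starts [25, 34, 76, 96, 103, 148] → cuts [29, 38, 80, 100, 107, 152]
  NpsV (TGTCCTA, off=1): starts [41, 48, 55, 82, 163] → cuts [42, 49, 56, 83, 164]
  SqiVI (ACCCG, off=4): starts [8, 64, 69, 91, 124, 130, 154, 173, 178, 189] → cuts [12, 68, 73, 95, 128, 134, 158, 177, 182, 193]

All cut coordinates (distinct, sorted): [12, 29, 38, 42, 49, 56, 68, 73, 80, 83, 95, 100, 107, 128, 134, 152, 158, 164, 177, 182, 193]

Fragment lengths:
  [0,12): 12 bp
  [12,29): 17 bp
  [29,38): 9 bp
  [38,42): 4 bp
  [42,49): 7 bp
  [49,56): 7 bp
  [56,68): 12 bp
  [68,73): 5 bp
  [73,80): 7 bp
  [80,83): 3 bp
  [83,95): 12 bp
  [95,100): 5 bp
  [100,107): 7 bp
  [107,128): 21 bp
  [128,134): 6 bp
  [134,152): 18 bp
  [152,158): 6 bp
  [158,164): 6 bp
  [164,177): 13 bp
  [177,182): 5 bp
  [182,193): 11 bp
  [193,198): 5 bp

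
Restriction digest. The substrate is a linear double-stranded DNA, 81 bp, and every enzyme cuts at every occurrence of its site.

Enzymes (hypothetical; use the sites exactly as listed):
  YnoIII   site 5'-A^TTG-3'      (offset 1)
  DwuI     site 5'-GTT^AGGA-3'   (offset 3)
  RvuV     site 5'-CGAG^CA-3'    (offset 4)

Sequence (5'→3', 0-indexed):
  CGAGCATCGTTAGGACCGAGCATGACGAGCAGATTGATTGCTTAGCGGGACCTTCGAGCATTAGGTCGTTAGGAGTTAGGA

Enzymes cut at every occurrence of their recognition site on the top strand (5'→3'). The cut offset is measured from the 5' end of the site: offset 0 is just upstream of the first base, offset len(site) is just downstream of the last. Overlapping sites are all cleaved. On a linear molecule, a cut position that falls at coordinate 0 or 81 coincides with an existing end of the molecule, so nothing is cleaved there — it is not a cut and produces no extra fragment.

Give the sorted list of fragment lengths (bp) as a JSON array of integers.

Scan for sites:
  YnoIII ATTG/1: at [32, 36] ⇒ [33, 37]
  DwuI GTTAGGA/3: at [8, 67, 74] ⇒ [11, 70, 77]
  RvuV CGAGCA/4: at [0, 16, 25, 54] ⇒ [4, 20, 29, 58]

All cut coordinates (distinct, sorted): [4, 11, 20, 29, 33, 37, 58, 70, 77]

Fragments:
  [0,4): 4 bp
  [4,11): 7 bp
  [11,20): 9 bp
  [20,29): 9 bp
  [29,33): 4 bp
  [33,37): 4 bp
  [37,58): 21 bp
  [58,70): 12 bp
  [70,77): 7 bp
  [77,81): 4 bp

[4,4,4,4,7,7,9,9,12,21]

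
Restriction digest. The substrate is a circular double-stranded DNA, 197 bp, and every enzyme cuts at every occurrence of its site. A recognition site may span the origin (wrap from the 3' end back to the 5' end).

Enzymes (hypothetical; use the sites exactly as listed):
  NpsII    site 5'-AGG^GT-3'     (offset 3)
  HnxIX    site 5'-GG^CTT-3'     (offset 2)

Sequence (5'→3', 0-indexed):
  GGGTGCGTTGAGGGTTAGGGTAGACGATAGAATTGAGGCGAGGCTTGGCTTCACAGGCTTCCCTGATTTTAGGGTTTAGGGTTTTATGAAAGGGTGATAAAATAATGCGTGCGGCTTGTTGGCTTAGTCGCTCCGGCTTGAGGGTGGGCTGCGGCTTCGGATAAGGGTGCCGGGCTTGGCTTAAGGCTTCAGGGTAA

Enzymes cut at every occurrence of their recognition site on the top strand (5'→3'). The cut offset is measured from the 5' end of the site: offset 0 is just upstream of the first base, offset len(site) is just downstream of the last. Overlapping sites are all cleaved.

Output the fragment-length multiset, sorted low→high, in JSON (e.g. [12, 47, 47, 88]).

Scan for sites:
  NpsII AGGGT/3: at [10, 16, 70, 77, 90, 140, 163, 190, 196] ⇒ [2, 13, 19, 73, 80, 93, 143, 166, 193]
  HnxIX GGCTT/2: at [41, 46, 55, 112, 120, 134, 152, 172, 177, 184] ⇒ [43, 48, 57, 114, 122, 136, 154, 174, 179, 186]

All cut coordinates (distinct, sorted): [2, 13, 19, 43, 48, 57, 73, 80, 93, 114, 122, 136, 143, 154, 166, 174, 179, 186, 193]

Fragment lengths:
  2→13: 11 bp
  13→19: 6 bp
  19→43: 24 bp
  43→48: 5 bp
  48→57: 9 bp
  57→73: 16 bp
  73→80: 7 bp
  80→93: 13 bp
  93→114: 21 bp
  114→122: 8 bp
  122→136: 14 bp
  136→143: 7 bp
  143→154: 11 bp
  154→166: 12 bp
  166→174: 8 bp
  174→179: 5 bp
  179→186: 7 bp
  186→193: 7 bp
  193→2 (wrap): 197-193+2 = 6 bp

[5,5,6,6,7,7,7,7,8,8,9,11,11,12,13,14,16,21,24]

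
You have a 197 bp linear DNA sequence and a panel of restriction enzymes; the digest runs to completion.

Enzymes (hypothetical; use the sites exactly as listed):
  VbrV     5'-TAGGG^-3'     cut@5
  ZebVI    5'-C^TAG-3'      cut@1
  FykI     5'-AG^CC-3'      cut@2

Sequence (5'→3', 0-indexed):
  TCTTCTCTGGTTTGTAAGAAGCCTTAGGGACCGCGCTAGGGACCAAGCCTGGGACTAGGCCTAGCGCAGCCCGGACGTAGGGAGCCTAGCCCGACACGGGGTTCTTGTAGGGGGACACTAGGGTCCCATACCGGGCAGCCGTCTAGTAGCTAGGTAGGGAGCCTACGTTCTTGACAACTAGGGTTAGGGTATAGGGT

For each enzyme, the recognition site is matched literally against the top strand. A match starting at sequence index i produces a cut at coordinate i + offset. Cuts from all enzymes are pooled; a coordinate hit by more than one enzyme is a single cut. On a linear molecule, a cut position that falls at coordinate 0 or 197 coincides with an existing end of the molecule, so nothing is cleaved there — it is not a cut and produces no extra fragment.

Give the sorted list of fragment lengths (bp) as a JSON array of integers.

[1,2,2,2,3,5,5,5,5,6,6,6,6,7,7,7,8,8,8,9,13,15,17,21,23]

Per-enzyme occurrences:
  VbrV (TAGGG, off=5): starts [24, 36, 77, 107, 118, 154, 178, 184, 191] → cuts [29, 41, 82, 112, 123, 159, 183, 189, 196]
  ZebVI (CTAG, off=1): starts [35, 54, 60, 85, 117, 142, 149, 177] → cuts [36, 55, 61, 86, 118, 143, 150, 178]
  FykI (AGCC, off=2): starts [19, 45, 67, 82, 87, 136, 159] → cuts [21, 47, 69, 84, 89, 138, 161]

Pooled cuts: [21, 29, 36, 41, 47, 55, 61, 69, 82, 84, 86, 89, 112, 118, 123, 138, 143, 150, 159, 161, 178, 183, 189, 196]

Fragments:
  [0,21): 21 bp
  [21,29): 8 bp
  [29,36): 7 bp
  [36,41): 5 bp
  [41,47): 6 bp
  [47,55): 8 bp
  [55,61): 6 bp
  [61,69): 8 bp
  [69,82): 13 bp
  [82,84): 2 bp
  [84,86): 2 bp
  [86,89): 3 bp
  [89,112): 23 bp
  [112,118): 6 bp
  [118,123): 5 bp
  [123,138): 15 bp
  [138,143): 5 bp
  [143,150): 7 bp
  [150,159): 9 bp
  [159,161): 2 bp
  [161,178): 17 bp
  [178,183): 5 bp
  [183,189): 6 bp
  [189,196): 7 bp
  [196,197): 1 bp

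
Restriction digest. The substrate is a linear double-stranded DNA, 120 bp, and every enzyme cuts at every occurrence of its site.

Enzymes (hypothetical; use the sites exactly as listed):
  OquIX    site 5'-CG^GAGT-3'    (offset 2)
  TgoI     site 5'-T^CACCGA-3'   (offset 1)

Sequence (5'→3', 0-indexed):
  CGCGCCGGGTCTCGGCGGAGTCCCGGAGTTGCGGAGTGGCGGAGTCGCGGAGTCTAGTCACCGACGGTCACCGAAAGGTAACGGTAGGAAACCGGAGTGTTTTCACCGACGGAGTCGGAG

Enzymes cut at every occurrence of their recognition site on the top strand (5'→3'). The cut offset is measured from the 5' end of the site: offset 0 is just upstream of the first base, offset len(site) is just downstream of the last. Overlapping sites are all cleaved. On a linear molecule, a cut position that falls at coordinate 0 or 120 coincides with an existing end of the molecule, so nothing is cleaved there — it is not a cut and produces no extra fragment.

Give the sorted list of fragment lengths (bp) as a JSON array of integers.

[8,8,8,8,8,9,9,9,10,17,26]

Site scan:
  OquIX CGGAGT/2: at [15, 23, 31, 39, 47, 92, 109] ⇒ [17, 25, 33, 41, 49, 94, 111]
  TgoI TCACCGA/1: at [57, 67, 102] ⇒ [58, 68, 103]

All cut coordinates (distinct, sorted): [17, 25, 33, 41, 49, 58, 68, 94, 103, 111]

Fragments:
  [0,17): 17 bp
  [17,25): 8 bp
  [25,33): 8 bp
  [33,41): 8 bp
  [41,49): 8 bp
  [49,58): 9 bp
  [58,68): 10 bp
  [68,94): 26 bp
  [94,103): 9 bp
  [103,111): 8 bp
  [111,120): 9 bp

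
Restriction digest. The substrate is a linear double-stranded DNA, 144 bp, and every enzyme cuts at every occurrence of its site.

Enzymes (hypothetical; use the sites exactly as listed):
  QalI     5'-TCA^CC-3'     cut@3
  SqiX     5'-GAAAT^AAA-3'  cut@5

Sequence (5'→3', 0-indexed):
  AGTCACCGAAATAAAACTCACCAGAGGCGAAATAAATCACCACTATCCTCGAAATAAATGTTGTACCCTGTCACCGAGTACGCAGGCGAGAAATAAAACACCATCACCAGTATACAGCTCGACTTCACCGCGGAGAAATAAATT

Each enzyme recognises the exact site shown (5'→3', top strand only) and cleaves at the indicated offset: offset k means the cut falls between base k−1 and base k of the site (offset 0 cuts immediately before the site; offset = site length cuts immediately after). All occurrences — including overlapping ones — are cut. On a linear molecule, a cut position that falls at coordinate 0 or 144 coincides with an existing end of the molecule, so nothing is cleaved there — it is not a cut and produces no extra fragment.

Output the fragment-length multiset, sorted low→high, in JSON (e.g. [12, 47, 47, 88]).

[5,5,6,7,8,12,12,13,16,18,21,21]

Site scan:
  QalI (TCACC, off=3): starts [2, 17, 36, 70, 103, 124] → cuts [5, 20, 39, 73, 106, 127]
  SqiX (GAAATAAA, off=5): starts [7, 28, 50, 89, 134] → cuts [12, 33, 55, 94, 139]

Pooled cuts: [5, 12, 20, 33, 39, 55, 73, 94, 106, 127, 139]

Fragments:
  [0,5): 5 bp
  [5,12): 7 bp
  [12,20): 8 bp
  [20,33): 13 bp
  [33,39): 6 bp
  [39,55): 16 bp
  [55,73): 18 bp
  [73,94): 21 bp
  [94,106): 12 bp
  [106,127): 21 bp
  [127,139): 12 bp
  [139,144): 5 bp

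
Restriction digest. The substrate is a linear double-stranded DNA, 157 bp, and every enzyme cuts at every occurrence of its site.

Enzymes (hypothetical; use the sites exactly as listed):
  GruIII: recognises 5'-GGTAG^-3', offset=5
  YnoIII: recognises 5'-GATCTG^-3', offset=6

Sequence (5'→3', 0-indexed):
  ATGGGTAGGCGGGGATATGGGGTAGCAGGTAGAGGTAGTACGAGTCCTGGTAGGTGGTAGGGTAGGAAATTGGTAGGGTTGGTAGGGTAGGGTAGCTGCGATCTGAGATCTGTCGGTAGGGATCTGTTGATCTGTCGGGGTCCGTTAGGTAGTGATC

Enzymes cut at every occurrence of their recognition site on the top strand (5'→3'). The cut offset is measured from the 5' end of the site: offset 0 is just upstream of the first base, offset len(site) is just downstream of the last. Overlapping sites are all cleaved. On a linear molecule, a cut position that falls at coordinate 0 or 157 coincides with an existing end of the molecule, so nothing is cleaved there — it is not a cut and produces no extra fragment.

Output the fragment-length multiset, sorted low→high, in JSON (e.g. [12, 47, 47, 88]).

Per-enzyme occurrences:
  GruIII (GGTAG, off=5): starts [3, 20, 27, 33, 48, 55, 60, 71, 80, 85, 90, 114, 147] → cuts [8, 25, 32, 38, 53, 60, 65, 76, 85, 90, 95, 119, 152]
  YnoIII (GATCTG, off=6): starts [99, 106, 120, 128] → cuts [105, 112, 126, 134]

Pooled cuts: [8, 25, 32, 38, 53, 60, 65, 76, 85, 90, 95, 105, 112, 119, 126, 134, 152]

Fragments:
  [0,8): 8 bp
  [8,25): 17 bp
  [25,32): 7 bp
  [32,38): 6 bp
  [38,53): 15 bp
  [53,60): 7 bp
  [60,65): 5 bp
  [65,76): 11 bp
  [76,85): 9 bp
  [85,90): 5 bp
  [90,95): 5 bp
  [95,105): 10 bp
  [105,112): 7 bp
  [112,119): 7 bp
  [119,126): 7 bp
  [126,134): 8 bp
  [134,152): 18 bp
  [152,157): 5 bp

[5,5,5,5,6,7,7,7,7,7,8,8,9,10,11,15,17,18]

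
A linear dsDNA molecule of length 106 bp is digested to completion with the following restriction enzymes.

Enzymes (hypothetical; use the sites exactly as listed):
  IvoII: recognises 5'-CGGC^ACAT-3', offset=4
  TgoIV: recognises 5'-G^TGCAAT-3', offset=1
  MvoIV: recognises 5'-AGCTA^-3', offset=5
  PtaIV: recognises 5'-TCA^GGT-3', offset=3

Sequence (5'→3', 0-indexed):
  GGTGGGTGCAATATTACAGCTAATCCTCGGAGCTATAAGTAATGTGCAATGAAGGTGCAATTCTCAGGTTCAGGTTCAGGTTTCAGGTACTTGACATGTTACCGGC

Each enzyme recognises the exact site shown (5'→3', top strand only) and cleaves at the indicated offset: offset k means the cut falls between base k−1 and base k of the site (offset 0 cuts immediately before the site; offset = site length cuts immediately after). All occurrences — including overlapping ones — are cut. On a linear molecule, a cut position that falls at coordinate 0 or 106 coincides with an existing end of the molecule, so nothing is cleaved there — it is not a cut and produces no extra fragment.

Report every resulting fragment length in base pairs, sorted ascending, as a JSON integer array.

[6,6,6,7,9,11,11,13,16,21]

Scan for sites:
  IvoII (CGGCACAT, off=4): no sites
  TgoIV GTGCAAT/1: at [5, 43, 54] ⇒ [6, 44, 55]
  MvoIV AGCTA/5: at [17, 30] ⇒ [22, 35]
  PtaIV TCAGGT/3: at [63, 69, 75, 82] ⇒ [66, 72, 78, 85]

Pooled cuts: [6, 22, 35, 44, 55, 66, 72, 78, 85]

Fragments:
  [0,6): 6 bp
  [6,22): 16 bp
  [22,35): 13 bp
  [35,44): 9 bp
  [44,55): 11 bp
  [55,66): 11 bp
  [66,72): 6 bp
  [72,78): 6 bp
  [78,85): 7 bp
  [85,106): 21 bp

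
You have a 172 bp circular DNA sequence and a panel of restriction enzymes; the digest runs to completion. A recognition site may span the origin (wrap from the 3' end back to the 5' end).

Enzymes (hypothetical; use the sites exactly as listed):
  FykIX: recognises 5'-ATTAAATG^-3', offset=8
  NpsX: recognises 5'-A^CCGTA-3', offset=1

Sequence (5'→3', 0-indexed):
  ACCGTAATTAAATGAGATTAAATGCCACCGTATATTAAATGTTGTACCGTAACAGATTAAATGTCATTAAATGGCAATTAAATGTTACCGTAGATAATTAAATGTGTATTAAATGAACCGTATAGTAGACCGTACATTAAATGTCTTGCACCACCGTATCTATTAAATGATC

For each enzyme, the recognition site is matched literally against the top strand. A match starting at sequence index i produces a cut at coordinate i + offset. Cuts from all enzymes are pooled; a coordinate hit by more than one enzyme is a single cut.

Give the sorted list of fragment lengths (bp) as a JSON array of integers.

[2,3,3,4,5,10,10,10,11,11,12,13,14,14,16,17,17]

Site scan:
  FykIX ATTAAATG/8: at [6, 16, 33, 55, 65, 76, 96, 107, 135, 161] ⇒ [14, 24, 41, 63, 73, 84, 104, 115, 143, 169]
  NpsX ACCGTA/1: at [0, 26, 45, 86, 116, 128, 152] ⇒ [1, 27, 46, 87, 117, 129, 153]

Pooled cuts: [1, 14, 24, 27, 41, 46, 63, 73, 84, 87, 104, 115, 117, 129, 143, 153, 169]

Fragment lengths:
  1→14: 13 bp
  14→24: 10 bp
  24→27: 3 bp
  27→41: 14 bp
  41→46: 5 bp
  46→63: 17 bp
  63→73: 10 bp
  73→84: 11 bp
  84→87: 3 bp
  87→104: 17 bp
  104→115: 11 bp
  115→117: 2 bp
  117→129: 12 bp
  129→143: 14 bp
  143→153: 10 bp
  153→169: 16 bp
  169→1 (wrap): 172-169+1 = 4 bp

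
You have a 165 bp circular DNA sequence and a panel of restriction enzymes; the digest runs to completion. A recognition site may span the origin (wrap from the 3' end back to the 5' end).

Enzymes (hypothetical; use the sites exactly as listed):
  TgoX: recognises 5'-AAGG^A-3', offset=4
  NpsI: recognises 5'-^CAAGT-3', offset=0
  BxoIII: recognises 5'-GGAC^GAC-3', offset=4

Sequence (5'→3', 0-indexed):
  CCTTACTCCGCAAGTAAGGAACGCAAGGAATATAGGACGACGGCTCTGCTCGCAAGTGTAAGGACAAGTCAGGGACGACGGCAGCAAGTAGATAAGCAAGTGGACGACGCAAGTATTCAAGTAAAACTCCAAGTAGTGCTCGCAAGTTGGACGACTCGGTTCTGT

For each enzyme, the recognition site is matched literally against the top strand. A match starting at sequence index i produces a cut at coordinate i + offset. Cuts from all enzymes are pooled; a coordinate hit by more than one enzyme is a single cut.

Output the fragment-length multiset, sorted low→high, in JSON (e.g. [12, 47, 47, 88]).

Scan for sites:
  TgoX AAGGA/4: at [15, 24, 59] ⇒ [19, 28, 63]
  NpsI CAAGT/0: at [10, 52, 64, 84, 96, 109, 117, 129, 142] ⇒ [10, 52, 64, 84, 96, 109, 117, 129, 142]
  BxoIII GGACGAC/4: at [34, 72, 101, 148] ⇒ [38, 76, 105, 152]

All cut coordinates (distinct, sorted): [10, 19, 28, 38, 52, 63, 64, 76, 84, 96, 105, 109, 117, 129, 142, 152]

Fragments:
  10→19: 9 bp
  19→28: 9 bp
  28→38: 10 bp
  38→52: 14 bp
  52→63: 11 bp
  63→64: 1 bp
  64→76: 12 bp
  76→84: 8 bp
  84→96: 12 bp
  96→105: 9 bp
  105→109: 4 bp
  109→117: 8 bp
  117→129: 12 bp
  129→142: 13 bp
  142→152: 10 bp
  152→10 (wrap): 165-152+10 = 23 bp

[1,4,8,8,9,9,9,10,10,11,12,12,12,13,14,23]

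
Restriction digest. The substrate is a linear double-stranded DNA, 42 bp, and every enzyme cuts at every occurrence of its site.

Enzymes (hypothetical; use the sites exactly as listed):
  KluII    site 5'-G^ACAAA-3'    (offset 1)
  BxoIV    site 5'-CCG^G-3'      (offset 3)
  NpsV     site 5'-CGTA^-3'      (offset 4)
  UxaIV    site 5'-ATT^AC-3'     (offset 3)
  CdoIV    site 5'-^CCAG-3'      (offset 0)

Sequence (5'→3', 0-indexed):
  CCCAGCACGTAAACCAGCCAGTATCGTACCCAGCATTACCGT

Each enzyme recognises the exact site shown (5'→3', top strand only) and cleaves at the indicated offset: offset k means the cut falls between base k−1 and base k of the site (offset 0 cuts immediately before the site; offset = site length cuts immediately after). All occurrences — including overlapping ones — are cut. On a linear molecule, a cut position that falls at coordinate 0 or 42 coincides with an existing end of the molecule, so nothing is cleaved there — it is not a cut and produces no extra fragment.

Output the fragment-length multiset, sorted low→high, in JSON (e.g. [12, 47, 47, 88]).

Per-enzyme occurrences:
  KluII (GACAAA, off=1): no sites
  BxoIV (CCGG, off=3): no sites
  NpsV CGTA/4: at [7, 24] ⇒ [11, 28]
  UxaIV ATTAC/3: at [34] ⇒ [37]
  CdoIV CCAG/0: at [1, 13, 17, 29] ⇒ [1, 13, 17, 29]

Pooled cuts: [1, 11, 13, 17, 28, 29, 37]

Fragment lengths:
  [0,1): 1 bp
  [1,11): 10 bp
  [11,13): 2 bp
  [13,17): 4 bp
  [17,28): 11 bp
  [28,29): 1 bp
  [29,37): 8 bp
  [37,42): 5 bp

[1,1,2,4,5,8,10,11]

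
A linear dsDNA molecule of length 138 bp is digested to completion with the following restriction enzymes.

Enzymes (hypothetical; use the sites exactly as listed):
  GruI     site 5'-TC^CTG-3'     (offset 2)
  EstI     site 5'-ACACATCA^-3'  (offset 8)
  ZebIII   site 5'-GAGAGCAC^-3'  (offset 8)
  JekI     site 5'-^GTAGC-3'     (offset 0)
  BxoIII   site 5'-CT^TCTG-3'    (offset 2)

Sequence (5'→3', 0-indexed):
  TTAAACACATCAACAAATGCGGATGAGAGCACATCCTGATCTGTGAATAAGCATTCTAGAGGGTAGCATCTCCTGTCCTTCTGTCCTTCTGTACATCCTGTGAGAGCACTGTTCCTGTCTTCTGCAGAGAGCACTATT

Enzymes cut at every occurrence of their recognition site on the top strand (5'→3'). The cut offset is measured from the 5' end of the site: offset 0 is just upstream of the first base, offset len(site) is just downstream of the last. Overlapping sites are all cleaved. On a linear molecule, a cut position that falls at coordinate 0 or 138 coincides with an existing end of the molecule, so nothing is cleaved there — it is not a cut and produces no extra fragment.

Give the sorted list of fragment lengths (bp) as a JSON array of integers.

[3,4,5,6,7,8,10,10,12,12,14,20,27]

Site scan:
  GruI TCCTG/2: at [33, 70, 95, 112] ⇒ [35, 72, 97, 114]
  EstI ACACATCA/8: at [4] ⇒ [12]
  ZebIII GAGAGCAC/8: at [24, 101, 126] ⇒ [32, 109, 134]
  JekI GTAGC/0: at [62] ⇒ [62]
  BxoIII CTTCTG/2: at [77, 85, 118] ⇒ [79, 87, 120]

All cut coordinates (distinct, sorted): [12, 32, 35, 62, 72, 79, 87, 97, 109, 114, 120, 134]

Fragment lengths:
  [0,12): 12 bp
  [12,32): 20 bp
  [32,35): 3 bp
  [35,62): 27 bp
  [62,72): 10 bp
  [72,79): 7 bp
  [79,87): 8 bp
  [87,97): 10 bp
  [97,109): 12 bp
  [109,114): 5 bp
  [114,120): 6 bp
  [120,134): 14 bp
  [134,138): 4 bp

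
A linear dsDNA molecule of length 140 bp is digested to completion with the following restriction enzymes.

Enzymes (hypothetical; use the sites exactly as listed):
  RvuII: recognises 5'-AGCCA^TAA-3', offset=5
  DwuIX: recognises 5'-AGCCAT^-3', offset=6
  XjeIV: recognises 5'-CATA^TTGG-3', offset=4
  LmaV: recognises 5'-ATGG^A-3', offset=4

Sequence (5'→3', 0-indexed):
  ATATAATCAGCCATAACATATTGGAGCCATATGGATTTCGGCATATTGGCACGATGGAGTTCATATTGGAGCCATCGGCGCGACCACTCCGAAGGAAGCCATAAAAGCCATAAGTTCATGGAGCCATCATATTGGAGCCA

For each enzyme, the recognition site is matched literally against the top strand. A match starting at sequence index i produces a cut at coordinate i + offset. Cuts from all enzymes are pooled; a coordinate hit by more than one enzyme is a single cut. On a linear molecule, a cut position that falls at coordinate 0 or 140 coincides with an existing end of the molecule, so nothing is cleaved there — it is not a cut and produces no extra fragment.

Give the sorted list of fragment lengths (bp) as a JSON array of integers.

[1,1,1,4,4,6,6,8,8,9,10,10,10,11,12,13,26]

Scan for sites:
  RvuII AGCCATAA/5: at [8, 96, 105] ⇒ [13, 101, 110]
  DwuIX AGCCAT/6: at [8, 24, 69, 96, 105, 121] ⇒ [14, 30, 75, 102, 111, 127]
  XjeIV CATATTGG/4: at [16, 41, 61, 127] ⇒ [20, 45, 65, 131]
  LmaV ATGGA/4: at [30, 53, 117] ⇒ [34, 57, 121]

All cut coordinates (distinct, sorted): [13, 14, 20, 30, 34, 45, 57, 65, 75, 101, 102, 110, 111, 121, 127, 131]

Fragments:
  [0,13): 13 bp
  [13,14): 1 bp
  [14,20): 6 bp
  [20,30): 10 bp
  [30,34): 4 bp
  [34,45): 11 bp
  [45,57): 12 bp
  [57,65): 8 bp
  [65,75): 10 bp
  [75,101): 26 bp
  [101,102): 1 bp
  [102,110): 8 bp
  [110,111): 1 bp
  [111,121): 10 bp
  [121,127): 6 bp
  [127,131): 4 bp
  [131,140): 9 bp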